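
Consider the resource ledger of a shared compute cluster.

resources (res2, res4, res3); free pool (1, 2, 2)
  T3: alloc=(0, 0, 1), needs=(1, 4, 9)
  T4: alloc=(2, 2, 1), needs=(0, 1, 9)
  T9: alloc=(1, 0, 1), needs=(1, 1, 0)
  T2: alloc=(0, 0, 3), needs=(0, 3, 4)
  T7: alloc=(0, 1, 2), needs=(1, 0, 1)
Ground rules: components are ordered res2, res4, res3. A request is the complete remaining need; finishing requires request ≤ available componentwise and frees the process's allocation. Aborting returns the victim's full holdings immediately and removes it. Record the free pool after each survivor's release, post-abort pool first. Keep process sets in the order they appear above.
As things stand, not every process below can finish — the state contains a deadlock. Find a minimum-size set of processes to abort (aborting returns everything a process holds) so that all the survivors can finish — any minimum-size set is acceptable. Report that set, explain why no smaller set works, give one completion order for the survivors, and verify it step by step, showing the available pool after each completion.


The answer: abort T3.
Key observation: the returned (0, 0, 1) from T3 is what brings T4 — unrunnable before, under any order — into play at step 4.
No smaller set exists: with zero aborts the deadlock remains.
One survivor order: T9, T7, T2, T4. Verifying each step (post-abort pool first):
  pool = (1, 2, 3)
  T9: need (1, 1, 0) fits (1, 2, 3); releases (1, 0, 1), pool now (2, 2, 4)
  T7: need (1, 0, 1) fits (2, 2, 4); releases (0, 1, 2), pool now (2, 3, 6)
  T2: need (0, 3, 4) fits (2, 3, 6); releases (0, 0, 3), pool now (2, 3, 9)
  T4: need (0, 1, 9) fits (2, 3, 9); releases (2, 2, 1), pool now (4, 5, 10)


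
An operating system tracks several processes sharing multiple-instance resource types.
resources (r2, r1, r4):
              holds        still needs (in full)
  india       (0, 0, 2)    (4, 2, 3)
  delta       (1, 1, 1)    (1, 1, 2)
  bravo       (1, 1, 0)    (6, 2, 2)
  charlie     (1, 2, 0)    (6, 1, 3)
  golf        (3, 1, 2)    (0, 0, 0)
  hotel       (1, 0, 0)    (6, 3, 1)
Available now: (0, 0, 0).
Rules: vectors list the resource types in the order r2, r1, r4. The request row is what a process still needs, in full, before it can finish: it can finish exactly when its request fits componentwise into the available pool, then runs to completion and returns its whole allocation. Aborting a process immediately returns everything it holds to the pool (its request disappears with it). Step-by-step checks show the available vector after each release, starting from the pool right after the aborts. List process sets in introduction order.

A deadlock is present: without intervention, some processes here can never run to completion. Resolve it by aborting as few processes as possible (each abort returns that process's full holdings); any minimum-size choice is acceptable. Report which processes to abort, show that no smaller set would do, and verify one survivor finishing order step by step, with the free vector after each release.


The answer: abort bravo and hotel.
Key observation: aborting bravo and hotel returns (2, 1, 0), and charlie — hopeless before — runs at step 3 with the returned capacity in the pool.
Why nothing smaller works — every single abort fails: india alone leaves bravo blocked (short on r2); delta alone leaves bravo blocked (short on r2); bravo alone leaves charlie blocked (short on r2); charlie alone leaves bravo blocked (short on r2); golf alone leaves bravo blocked (short on r2); hotel alone leaves bravo blocked (short on r2).
Survivors finish in the order: golf, delta, charlie, india. Walking it through (pool after the aborts first):
  pool = (2, 1, 0)
  run golf (needs (0, 0, 0), free (2, 1, 0)); after release of (3, 1, 2) the pool is (5, 2, 2)
  run delta (needs (1, 1, 2), free (5, 2, 2)); after release of (1, 1, 1) the pool is (6, 3, 3)
  run charlie (needs (6, 1, 3), free (6, 3, 3)); after release of (1, 2, 0) the pool is (7, 5, 3)
  run india (needs (4, 2, 3), free (7, 5, 3)); after release of (0, 0, 2) the pool is (7, 5, 5)


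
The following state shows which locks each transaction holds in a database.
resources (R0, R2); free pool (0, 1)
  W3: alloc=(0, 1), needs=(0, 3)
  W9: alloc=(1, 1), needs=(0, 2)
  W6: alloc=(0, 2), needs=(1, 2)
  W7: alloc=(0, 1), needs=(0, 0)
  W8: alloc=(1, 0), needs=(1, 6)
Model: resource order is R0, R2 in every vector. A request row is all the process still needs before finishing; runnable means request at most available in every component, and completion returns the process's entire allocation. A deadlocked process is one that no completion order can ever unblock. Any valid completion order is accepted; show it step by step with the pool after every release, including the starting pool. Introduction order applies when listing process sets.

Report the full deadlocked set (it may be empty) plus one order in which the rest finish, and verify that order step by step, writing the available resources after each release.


The deadlocked set is empty.
Key observation: beginning at W7, releases accumulate fast enough that every process eventually fits.
The rest can finish in the order W7, W9, W6, W3, W8. Walking it through:
  pool = (0, 1)
  W7: need (0, 0) fits (0, 1); releases (0, 1), pool now (0, 2)
  W9: need (0, 2) fits (0, 2); releases (1, 1), pool now (1, 3)
  W6: need (1, 2) fits (1, 3); releases (0, 2), pool now (1, 5)
  W3: need (0, 3) fits (1, 5); releases (0, 1), pool now (1, 6)
  W8: need (1, 6) fits (1, 6); releases (1, 0), pool now (2, 6)


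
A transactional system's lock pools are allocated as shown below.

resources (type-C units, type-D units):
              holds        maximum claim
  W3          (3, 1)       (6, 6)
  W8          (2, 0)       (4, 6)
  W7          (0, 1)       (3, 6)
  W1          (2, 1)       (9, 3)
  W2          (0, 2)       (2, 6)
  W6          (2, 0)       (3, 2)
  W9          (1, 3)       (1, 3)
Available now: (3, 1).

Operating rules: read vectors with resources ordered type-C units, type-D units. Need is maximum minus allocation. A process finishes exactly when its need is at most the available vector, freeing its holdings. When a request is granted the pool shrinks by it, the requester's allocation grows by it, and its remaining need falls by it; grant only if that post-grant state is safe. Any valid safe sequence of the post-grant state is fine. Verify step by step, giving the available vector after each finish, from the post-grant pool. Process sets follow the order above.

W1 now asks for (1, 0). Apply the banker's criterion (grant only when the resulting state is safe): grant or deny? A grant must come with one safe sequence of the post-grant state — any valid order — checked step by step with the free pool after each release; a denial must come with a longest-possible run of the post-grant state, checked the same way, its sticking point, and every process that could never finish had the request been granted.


GRANT: granting preserves safety; a valid post-grant sequence is W9, W6, W2, W8, W1, W3, W7.
Key observation: the transfer keeps a workable pool ((2, 1)); W9 starts the safe sequence.
Step-by-step check of the post-grant state:
  pool = (2, 1)
  run W9 (needs (0, 0), free (2, 1)); after release of (1, 3) the pool is (3, 4)
  run W6 (needs (1, 2), free (3, 4)); after release of (2, 0) the pool is (5, 4)
  run W2 (needs (2, 4), free (5, 4)); after release of (0, 2) the pool is (5, 6)
  run W8 (needs (2, 6), free (5, 6)); after release of (2, 0) the pool is (7, 6)
  run W1 (needs (6, 2), free (7, 6)); after release of (3, 1) the pool is (10, 7)
  run W3 (needs (3, 5), free (10, 7)); after release of (3, 1) the pool is (13, 8)
  run W7 (needs (3, 5), free (13, 8)); after release of (0, 1) the pool is (13, 9)


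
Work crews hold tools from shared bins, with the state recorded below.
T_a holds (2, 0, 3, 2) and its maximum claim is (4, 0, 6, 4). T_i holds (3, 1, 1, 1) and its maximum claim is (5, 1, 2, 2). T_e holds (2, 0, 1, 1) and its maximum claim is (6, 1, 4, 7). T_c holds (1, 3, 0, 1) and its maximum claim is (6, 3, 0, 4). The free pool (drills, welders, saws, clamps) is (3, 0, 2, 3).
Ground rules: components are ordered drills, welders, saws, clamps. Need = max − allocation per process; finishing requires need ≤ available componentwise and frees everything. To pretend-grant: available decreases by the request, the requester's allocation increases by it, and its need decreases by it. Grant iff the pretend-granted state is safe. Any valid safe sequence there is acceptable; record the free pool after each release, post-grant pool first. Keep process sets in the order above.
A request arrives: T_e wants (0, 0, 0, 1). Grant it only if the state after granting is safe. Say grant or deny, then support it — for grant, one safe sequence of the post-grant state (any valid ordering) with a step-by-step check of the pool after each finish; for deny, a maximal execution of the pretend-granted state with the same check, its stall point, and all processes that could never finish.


GRANT. The post-grant state is safe; one safe sequence: T_i, T_a, T_c, T_e.
Key observation: after the grant the pool drops to (3, 0, 2, 2), which still lets T_i finish first and unwind the rest.
Step-by-step check of the post-grant state:
  pool = (3, 0, 2, 2)
  run T_i (needs (2, 0, 1, 1), free (3, 0, 2, 2)); after release of (3, 1, 1, 1) the pool is (6, 1, 3, 3)
  run T_a (needs (2, 0, 3, 2), free (6, 1, 3, 3)); after release of (2, 0, 3, 2) the pool is (8, 1, 6, 5)
  run T_c (needs (5, 0, 0, 3), free (8, 1, 6, 5)); after release of (1, 3, 0, 1) the pool is (9, 4, 6, 6)
  run T_e (needs (4, 1, 3, 5), free (9, 4, 6, 6)); after release of (2, 0, 1, 2) the pool is (11, 4, 7, 8)


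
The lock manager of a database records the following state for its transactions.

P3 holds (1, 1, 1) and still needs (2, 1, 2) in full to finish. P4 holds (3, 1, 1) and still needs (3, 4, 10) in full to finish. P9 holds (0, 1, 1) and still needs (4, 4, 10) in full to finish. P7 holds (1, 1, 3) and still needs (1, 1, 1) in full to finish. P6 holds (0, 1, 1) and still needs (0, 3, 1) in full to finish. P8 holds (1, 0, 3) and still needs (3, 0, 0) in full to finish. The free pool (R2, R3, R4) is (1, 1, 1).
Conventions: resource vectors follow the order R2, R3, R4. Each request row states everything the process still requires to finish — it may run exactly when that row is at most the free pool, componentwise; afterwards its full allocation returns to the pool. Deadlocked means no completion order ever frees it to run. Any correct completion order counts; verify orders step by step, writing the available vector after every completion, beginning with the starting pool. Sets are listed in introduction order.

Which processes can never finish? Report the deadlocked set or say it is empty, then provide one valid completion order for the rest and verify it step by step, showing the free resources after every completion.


Deadlocked: P4 and P9.
Key observation: the pool after P7, P3, P8, P6 is (4, 4, 9); every surviving request exceeds it in R4, so progress ends there.
The rest can finish in the order P7, P3, P8, P6. Check, step by step:
  pool = (1, 1, 1)
  P7: need (1, 1, 1) fits (1, 1, 1); releases (1, 1, 3), pool now (2, 2, 4)
  P3: need (2, 1, 2) fits (2, 2, 4); releases (1, 1, 1), pool now (3, 3, 5)
  P8: need (3, 0, 0) fits (3, 3, 5); releases (1, 0, 3), pool now (4, 3, 8)
  P6: need (0, 3, 1) fits (4, 3, 8); releases (0, 1, 1), pool now (4, 4, 9)
None of the blocked processes ever fits:
  P4 still needs (3, 4, 10) but only (4, 4, 9) is free — short on R4
  P9 still needs (4, 4, 10) but only (4, 4, 9) is free — short on R4


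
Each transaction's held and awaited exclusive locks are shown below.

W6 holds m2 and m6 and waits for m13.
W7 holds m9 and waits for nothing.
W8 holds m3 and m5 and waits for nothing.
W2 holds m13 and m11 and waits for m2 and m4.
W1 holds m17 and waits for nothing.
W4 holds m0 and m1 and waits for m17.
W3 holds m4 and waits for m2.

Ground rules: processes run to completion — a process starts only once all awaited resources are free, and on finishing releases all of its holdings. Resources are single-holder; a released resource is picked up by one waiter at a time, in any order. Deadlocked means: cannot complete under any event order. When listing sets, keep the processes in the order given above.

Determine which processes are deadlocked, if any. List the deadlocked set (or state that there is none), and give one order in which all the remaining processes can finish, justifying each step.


The deadlocked set is W6, W2 and W3.
Key observation: the wait chain closes on itself along W6 -> W2 -> W6; W3 is caught in further circular waits.
A valid finishing order for the others: W1, W7, W8, W4.
Check, step by step:
  W1: no waits; runs immediately, freeing m17
  W7: no waits; runs immediately, freeing m9
  W8: no waits; runs immediately, freeing m3 and m5
  run W4 (all its waits — m17 — are resolved); releases m0 and m1


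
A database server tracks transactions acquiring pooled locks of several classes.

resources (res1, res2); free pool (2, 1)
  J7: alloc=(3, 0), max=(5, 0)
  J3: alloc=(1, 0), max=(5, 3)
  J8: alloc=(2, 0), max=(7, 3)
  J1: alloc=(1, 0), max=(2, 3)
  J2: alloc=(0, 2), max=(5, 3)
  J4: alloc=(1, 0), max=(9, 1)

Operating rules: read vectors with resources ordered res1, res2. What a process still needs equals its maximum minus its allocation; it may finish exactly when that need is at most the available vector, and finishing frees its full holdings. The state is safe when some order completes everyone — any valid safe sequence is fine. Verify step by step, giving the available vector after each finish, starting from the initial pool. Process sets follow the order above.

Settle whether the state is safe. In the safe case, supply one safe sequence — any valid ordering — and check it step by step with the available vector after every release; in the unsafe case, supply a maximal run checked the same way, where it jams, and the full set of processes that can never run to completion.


SAFE, for example via the order J7, J2, J1, J8, J3, J4.
Key observation: at J7 the run first touches a limit — (2, 0) against (2, 1), exact on a resource it actually requests.
Check, step by step:
  pool = (2, 1)
  J7: need (2, 0) fits (2, 1); releases (3, 0), pool now (5, 1)
  J2: need (5, 1) fits (5, 1); releases (0, 2), pool now (5, 3)
  J1: need (1, 3) fits (5, 3); releases (1, 0), pool now (6, 3)
  J8: need (5, 3) fits (6, 3); releases (2, 0), pool now (8, 3)
  J3: need (4, 3) fits (8, 3); releases (1, 0), pool now (9, 3)
  J4: need (8, 1) fits (9, 3); releases (1, 0), pool now (10, 3)


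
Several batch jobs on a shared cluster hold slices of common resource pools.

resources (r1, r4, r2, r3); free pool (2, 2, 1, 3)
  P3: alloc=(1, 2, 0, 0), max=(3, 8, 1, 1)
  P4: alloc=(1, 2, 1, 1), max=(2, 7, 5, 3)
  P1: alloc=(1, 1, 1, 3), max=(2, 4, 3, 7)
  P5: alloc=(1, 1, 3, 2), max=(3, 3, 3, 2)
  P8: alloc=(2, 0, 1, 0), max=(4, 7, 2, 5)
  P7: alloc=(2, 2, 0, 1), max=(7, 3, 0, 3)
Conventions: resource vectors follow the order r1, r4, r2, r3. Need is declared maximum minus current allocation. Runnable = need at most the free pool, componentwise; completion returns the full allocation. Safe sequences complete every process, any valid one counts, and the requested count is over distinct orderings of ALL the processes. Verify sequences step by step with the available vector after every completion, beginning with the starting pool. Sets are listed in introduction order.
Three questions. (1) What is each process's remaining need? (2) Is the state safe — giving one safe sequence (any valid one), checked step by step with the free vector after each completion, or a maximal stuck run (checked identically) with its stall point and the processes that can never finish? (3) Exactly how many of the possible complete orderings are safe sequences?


(1) Need matrix, components ordered r1, r4, r2, r3:
  P3: (2, 6, 1, 1)
  P4: (1, 5, 4, 2)
  P1: (1, 3, 2, 4)
  P5: (2, 2, 0, 0)
  P8: (2, 7, 1, 5)
  P7: (5, 1, 0, 2)
(2) UNSAFE — no complete ordering exists.
Key observation: after P5, P1 the pool peaks at (4, 4, 5, 8), and each blocked process is short somewhere: P3 on r4; P4 on r4; P8 on r4; P7 on r1.
Going as far as possible: P5, P1; after that, nothing fits. Check, step by step:
  pool = (2, 2, 1, 3)
  P5 needs (2, 2, 0, 0) <= (2, 2, 1, 3) -> finishes; pool += (1, 1, 3, 2) = (3, 3, 4, 5)
  P1 needs (1, 3, 2, 4) <= (3, 3, 4, 5) -> finishes; pool += (1, 1, 1, 3) = (4, 4, 5, 8)
  P3 still needs (2, 6, 1, 1) but only (4, 4, 5, 8) is free — short on r4
  P4 still needs (1, 5, 4, 2) but only (4, 4, 5, 8) is free — short on r4
  P8 still needs (2, 7, 1, 5) but only (4, 4, 5, 8) is free — short on r4
  P7 still needs (5, 1, 0, 2) but only (4, 4, 5, 8) is free — short on r1
Permanently blocked: P3, P4, P8 and P7.
(3) The exact count: 0 of the possible complete orderings are safe sequences.


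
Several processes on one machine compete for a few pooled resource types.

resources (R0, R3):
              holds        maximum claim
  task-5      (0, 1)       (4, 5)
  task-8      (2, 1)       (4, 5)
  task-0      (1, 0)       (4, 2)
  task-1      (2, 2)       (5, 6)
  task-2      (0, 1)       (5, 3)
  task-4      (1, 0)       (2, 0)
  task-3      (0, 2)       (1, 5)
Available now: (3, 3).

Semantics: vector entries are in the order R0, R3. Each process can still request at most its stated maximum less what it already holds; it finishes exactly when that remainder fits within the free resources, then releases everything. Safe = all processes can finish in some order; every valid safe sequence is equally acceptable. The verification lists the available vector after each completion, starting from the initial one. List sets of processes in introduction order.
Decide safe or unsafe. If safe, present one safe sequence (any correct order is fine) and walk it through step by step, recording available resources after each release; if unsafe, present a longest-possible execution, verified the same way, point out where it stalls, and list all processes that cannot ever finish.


SAFE — a valid safe sequence is task-3, task-4, task-5, task-0, task-1, task-2, task-8.
Key observation: task-3 is the earliest step where a requested resource binds exactly: need (1, 3), pool (3, 3) at its turn.
Verifying each step:
  pool = (3, 3)
  task-3 needs (1, 3) <= (3, 3) -> finishes; pool += (0, 2) = (3, 5)
  task-4 needs (1, 0) <= (3, 5) -> finishes; pool += (1, 0) = (4, 5)
  task-5 needs (4, 4) <= (4, 5) -> finishes; pool += (0, 1) = (4, 6)
  task-0 needs (3, 2) <= (4, 6) -> finishes; pool += (1, 0) = (5, 6)
  task-1 needs (3, 4) <= (5, 6) -> finishes; pool += (2, 2) = (7, 8)
  task-2 needs (5, 2) <= (7, 8) -> finishes; pool += (0, 1) = (7, 9)
  task-8 needs (2, 4) <= (7, 9) -> finishes; pool += (2, 1) = (9, 10)


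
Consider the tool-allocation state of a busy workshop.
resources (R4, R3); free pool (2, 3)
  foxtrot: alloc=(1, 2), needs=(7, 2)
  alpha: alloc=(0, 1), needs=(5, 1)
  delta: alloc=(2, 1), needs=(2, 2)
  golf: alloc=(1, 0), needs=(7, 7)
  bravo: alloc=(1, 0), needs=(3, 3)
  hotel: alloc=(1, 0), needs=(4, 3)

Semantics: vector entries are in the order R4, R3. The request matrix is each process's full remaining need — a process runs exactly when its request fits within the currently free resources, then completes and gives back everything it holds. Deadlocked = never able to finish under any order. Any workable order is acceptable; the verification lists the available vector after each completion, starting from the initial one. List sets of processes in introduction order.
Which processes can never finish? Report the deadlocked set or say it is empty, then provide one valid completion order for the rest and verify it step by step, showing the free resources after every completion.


Deadlocked set: foxtrot and golf.
Key observation: the pool after delta, bravo, hotel, alpha is (6, 5); every surviving request exceeds it in R4, so progress ends there.
A valid finishing order for the others: delta, bravo, hotel, alpha. Step-by-step check:
  pool = (2, 3)
  delta: need (2, 2) fits (2, 3); releases (2, 1), pool now (4, 4)
  bravo: need (3, 3) fits (4, 4); releases (1, 0), pool now (5, 4)
  hotel: need (4, 3) fits (5, 4); releases (1, 0), pool now (6, 4)
  alpha: need (5, 1) fits (6, 4); releases (0, 1), pool now (6, 5)
The stuck group stays short no matter what:
  blocked: foxtrot wants (7, 2), pool (6, 5) — not enough R4
  blocked: golf wants (7, 7), pool (6, 5) — not enough R4 and R3


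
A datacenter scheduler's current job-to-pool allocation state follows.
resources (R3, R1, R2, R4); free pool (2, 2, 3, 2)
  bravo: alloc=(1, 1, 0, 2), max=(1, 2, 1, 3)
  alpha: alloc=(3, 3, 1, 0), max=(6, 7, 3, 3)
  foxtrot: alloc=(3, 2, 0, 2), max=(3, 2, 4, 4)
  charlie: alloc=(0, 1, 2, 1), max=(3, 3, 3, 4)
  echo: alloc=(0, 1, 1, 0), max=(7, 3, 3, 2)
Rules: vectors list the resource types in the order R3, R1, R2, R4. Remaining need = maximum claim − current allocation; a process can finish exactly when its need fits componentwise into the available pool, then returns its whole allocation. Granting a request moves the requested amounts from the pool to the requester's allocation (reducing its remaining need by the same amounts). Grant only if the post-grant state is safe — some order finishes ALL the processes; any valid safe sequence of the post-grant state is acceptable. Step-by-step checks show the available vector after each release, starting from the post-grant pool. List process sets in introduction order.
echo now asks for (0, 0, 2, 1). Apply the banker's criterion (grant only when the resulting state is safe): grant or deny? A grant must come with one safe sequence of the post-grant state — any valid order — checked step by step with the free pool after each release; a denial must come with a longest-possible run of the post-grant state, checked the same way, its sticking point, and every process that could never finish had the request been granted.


GRANT — the state after the grant stays safe, e.g. via bravo, charlie, alpha, foxtrot, echo.
Key observation: the transfer keeps a workable pool ((2, 2, 1, 1)); bravo starts the safe sequence.
Step-by-step check of the post-grant state:
  pool = (2, 2, 1, 1)
  bravo needs (0, 1, 1, 1) <= (2, 2, 1, 1) -> finishes; pool += (1, 1, 0, 2) = (3, 3, 1, 3)
  charlie needs (3, 2, 1, 3) <= (3, 3, 1, 3) -> finishes; pool += (0, 1, 2, 1) = (3, 4, 3, 4)
  alpha needs (3, 4, 2, 3) <= (3, 4, 3, 4) -> finishes; pool += (3, 3, 1, 0) = (6, 7, 4, 4)
  foxtrot needs (0, 0, 4, 2) <= (6, 7, 4, 4) -> finishes; pool += (3, 2, 0, 2) = (9, 9, 4, 6)
  echo needs (7, 2, 0, 1) <= (9, 9, 4, 6) -> finishes; pool += (0, 1, 3, 1) = (9, 10, 7, 7)


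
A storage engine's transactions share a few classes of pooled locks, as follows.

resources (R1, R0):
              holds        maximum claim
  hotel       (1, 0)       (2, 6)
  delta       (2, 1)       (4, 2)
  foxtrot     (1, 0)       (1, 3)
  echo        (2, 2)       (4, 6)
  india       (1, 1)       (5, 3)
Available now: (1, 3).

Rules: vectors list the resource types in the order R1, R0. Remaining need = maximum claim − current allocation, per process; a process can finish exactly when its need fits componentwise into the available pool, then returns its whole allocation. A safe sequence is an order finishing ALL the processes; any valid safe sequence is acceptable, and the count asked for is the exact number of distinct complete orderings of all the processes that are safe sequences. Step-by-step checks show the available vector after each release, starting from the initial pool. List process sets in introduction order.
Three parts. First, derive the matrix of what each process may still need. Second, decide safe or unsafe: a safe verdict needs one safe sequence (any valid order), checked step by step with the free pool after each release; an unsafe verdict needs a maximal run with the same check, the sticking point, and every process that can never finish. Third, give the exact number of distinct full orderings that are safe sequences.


(1) Remaining need (order R1, R0):
  hotel: (1, 6)
  delta: (2, 1)
  foxtrot: (0, 3)
  echo: (2, 4)
  india: (4, 2)
(2) SAFE. One safe sequence: foxtrot, delta, india, echo, hotel.
Key observation: foxtrot is the earliest step where a requested resource binds exactly: need (0, 3), pool (1, 3) at its turn.
Verifying each step:
  pool = (1, 3)
  run foxtrot (needs (0, 3), free (1, 3)); after release of (1, 0) the pool is (2, 3)
  run delta (needs (2, 1), free (2, 3)); after release of (2, 1) the pool is (4, 4)
  run india (needs (4, 2), free (4, 4)); after release of (1, 1) the pool is (5, 5)
  run echo (needs (2, 4), free (5, 5)); after release of (2, 2) the pool is (7, 7)
  run hotel (needs (1, 6), free (7, 7)); after release of (1, 0) the pool is (8, 7)
(3) Exactly 3 of the possible complete orderings are safe sequences.


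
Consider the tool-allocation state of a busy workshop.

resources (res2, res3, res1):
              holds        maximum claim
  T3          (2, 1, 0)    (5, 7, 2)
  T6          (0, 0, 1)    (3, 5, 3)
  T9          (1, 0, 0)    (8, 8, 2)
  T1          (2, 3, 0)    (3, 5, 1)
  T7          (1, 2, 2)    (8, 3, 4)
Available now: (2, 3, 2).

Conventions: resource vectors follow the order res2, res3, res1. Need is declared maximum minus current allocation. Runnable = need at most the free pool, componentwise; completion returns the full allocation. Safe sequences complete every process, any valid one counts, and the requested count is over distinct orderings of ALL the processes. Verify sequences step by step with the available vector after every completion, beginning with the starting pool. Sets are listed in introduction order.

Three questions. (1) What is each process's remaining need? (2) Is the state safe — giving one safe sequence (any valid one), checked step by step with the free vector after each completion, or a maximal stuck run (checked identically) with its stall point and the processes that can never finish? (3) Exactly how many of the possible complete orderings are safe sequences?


(1) Remaining need (order res2, res3, res1):
  T3: (3, 6, 2)
  T6: (3, 5, 2)
  T9: (7, 8, 2)
  T1: (1, 2, 1)
  T7: (7, 1, 2)
(2) The state is UNSAFE.
Key observation: T1, T3, T6 can finish, but then (6, 7, 3) is all there is, and the blocked group's res2 demands exceed it.
A maximal execution: T1, T3, T6 — then nothing else fits. Verifying each step:
  pool = (2, 3, 2)
  run T1 (needs (1, 2, 1), free (2, 3, 2)); after release of (2, 3, 0) the pool is (4, 6, 2)
  run T3 (needs (3, 6, 2), free (4, 6, 2)); after release of (2, 1, 0) the pool is (6, 7, 2)
  run T6 (needs (3, 5, 2), free (6, 7, 2)); after release of (0, 0, 1) the pool is (6, 7, 3)
  T9 cannot run: need (7, 8, 2) vs free (6, 7, 3) (insufficient res2 and res3)
  T7 cannot run: need (7, 1, 2) vs free (6, 7, 3) (insufficient res2)
Permanently blocked: T9 and T7.
(3) Precisely 0 of the possible complete orderings are safe sequences.


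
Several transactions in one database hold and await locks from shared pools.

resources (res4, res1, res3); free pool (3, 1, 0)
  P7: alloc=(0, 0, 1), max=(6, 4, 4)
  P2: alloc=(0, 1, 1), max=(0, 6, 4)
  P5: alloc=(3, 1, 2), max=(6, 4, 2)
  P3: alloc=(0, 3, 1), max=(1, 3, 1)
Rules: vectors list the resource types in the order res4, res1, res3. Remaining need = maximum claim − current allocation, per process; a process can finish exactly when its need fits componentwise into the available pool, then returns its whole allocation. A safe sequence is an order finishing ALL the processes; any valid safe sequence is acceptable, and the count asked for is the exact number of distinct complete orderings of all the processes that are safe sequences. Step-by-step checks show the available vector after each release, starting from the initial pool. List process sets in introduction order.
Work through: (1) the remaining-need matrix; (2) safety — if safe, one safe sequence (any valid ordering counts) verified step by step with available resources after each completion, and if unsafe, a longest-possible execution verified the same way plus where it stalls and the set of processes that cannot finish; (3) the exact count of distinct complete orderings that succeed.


(1) Need matrix, components ordered res4, res1, res3:
  P7: (6, 4, 3)
  P2: (0, 5, 3)
  P5: (3, 3, 0)
  P3: (1, 0, 0)
(2) SAFE. One safe sequence: P3, P5, P7, P2.
Key observation: P5 marks the first exact bind of the order: its need (3, 3, 0) fits the free (3, 4, 1) with zero slack on a requested resource.
Walking it through:
  pool = (3, 1, 0)
  P3 needs (1, 0, 0) <= (3, 1, 0) -> finishes; pool += (0, 3, 1) = (3, 4, 1)
  P5 needs (3, 3, 0) <= (3, 4, 1) -> finishes; pool += (3, 1, 2) = (6, 5, 3)
  P7 needs (6, 4, 3) <= (6, 5, 3) -> finishes; pool += (0, 0, 1) = (6, 5, 4)
  P2 needs (0, 5, 3) <= (6, 5, 4) -> finishes; pool += (0, 1, 1) = (6, 6, 5)
(3) Precisely 2 of the possible complete orderings are safe sequences.


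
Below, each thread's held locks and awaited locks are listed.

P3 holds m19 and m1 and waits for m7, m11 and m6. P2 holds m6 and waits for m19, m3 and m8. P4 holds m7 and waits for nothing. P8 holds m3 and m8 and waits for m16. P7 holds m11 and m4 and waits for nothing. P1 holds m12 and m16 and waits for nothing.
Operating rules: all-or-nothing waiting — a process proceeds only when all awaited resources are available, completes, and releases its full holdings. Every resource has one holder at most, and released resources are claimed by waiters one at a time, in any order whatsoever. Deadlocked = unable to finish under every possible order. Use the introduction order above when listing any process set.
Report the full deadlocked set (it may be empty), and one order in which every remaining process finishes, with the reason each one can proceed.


Deadlocked: P3 and P2.
Key observation: P3 -> P2 -> P3 is a circular wait — nothing in it can go first; no other process is dragged down with it.
One completion order for the rest: P7, P1, P4, P8.
Verifying each step:
  P7 waits on nothing -> runs at once and releases m11 and m4
  P1 waits on nothing -> runs at once and releases m12 and m16
  P4 waits on nothing -> runs at once and releases m7
  P8: everything it awaited (m16) is free; runs, freeing m3 and m8


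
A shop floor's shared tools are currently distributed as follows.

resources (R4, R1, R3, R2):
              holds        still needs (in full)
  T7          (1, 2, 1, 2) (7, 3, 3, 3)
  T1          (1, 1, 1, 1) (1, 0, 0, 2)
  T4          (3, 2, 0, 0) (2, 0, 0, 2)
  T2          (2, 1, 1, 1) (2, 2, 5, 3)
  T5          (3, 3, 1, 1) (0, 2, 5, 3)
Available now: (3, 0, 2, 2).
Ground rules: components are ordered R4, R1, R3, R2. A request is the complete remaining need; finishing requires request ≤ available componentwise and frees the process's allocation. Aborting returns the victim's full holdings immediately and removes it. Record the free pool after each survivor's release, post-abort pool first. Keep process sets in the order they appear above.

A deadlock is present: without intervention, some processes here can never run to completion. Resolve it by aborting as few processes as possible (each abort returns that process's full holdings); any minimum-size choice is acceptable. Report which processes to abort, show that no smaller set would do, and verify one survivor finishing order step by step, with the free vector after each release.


The answer: abort T2.
Key observation: aborting T2 returns (2, 1, 1, 1), and T5 — hopeless before — runs at step 4 with the returned capacity in the pool.
Minimality: the empty abort set fails — the state is deadlocked as it stands.
One survivor order: T4, T7, T1, T5. Verifying each step (post-abort pool first):
  pool = (5, 1, 3, 3)
  T4: need (2, 0, 0, 2) fits (5, 1, 3, 3); releases (3, 2, 0, 0), pool now (8, 3, 3, 3)
  T7: need (7, 3, 3, 3) fits (8, 3, 3, 3); releases (1, 2, 1, 2), pool now (9, 5, 4, 5)
  T1: need (1, 0, 0, 2) fits (9, 5, 4, 5); releases (1, 1, 1, 1), pool now (10, 6, 5, 6)
  T5: need (0, 2, 5, 3) fits (10, 6, 5, 6); releases (3, 3, 1, 1), pool now (13, 9, 6, 7)


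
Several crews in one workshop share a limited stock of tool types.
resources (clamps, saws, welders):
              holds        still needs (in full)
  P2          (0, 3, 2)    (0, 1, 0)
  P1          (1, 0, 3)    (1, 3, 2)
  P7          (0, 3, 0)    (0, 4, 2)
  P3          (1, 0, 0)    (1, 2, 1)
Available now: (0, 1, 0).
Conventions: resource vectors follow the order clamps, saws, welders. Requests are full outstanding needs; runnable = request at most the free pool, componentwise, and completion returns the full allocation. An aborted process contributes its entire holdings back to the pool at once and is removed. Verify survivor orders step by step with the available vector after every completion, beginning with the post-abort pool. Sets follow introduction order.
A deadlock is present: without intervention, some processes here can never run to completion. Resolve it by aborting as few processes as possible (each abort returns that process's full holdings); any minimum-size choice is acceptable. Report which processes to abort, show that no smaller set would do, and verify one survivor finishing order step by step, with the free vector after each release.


Abort P1.
Key observation: aborting P1 returns (1, 0, 3), and P3 — hopeless before — runs at step 3 with the returned capacity in the pool.
Minimality: the empty abort set fails — the state is deadlocked as it stands.
Survivors finish in the order: P2, P7, P3. Walking it through (pool after the aborts first):
  pool = (1, 1, 3)
  P2: need (0, 1, 0) fits (1, 1, 3); releases (0, 3, 2), pool now (1, 4, 5)
  P7: need (0, 4, 2) fits (1, 4, 5); releases (0, 3, 0), pool now (1, 7, 5)
  P3: need (1, 2, 1) fits (1, 7, 5); releases (1, 0, 0), pool now (2, 7, 5)


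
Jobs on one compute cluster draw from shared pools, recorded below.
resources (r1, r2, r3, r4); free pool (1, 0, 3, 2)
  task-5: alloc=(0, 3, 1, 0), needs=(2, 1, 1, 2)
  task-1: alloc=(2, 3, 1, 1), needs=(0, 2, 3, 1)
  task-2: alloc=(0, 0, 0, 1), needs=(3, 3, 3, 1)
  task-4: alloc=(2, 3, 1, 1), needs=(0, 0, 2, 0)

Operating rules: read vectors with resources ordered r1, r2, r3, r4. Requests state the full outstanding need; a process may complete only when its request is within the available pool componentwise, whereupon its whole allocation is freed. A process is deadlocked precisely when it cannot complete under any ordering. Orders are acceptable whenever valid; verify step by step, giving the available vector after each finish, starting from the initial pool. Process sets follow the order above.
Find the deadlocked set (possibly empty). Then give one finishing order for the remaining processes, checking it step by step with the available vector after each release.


No process is deadlocked.
Key observation: task-4 leads a chain of completions in which each release enables another process.
One completion order for the rest: task-4, task-2, task-1, task-5. Walking it through:
  pool = (1, 0, 3, 2)
  task-4: need (0, 0, 2, 0) fits (1, 0, 3, 2); releases (2, 3, 1, 1), pool now (3, 3, 4, 3)
  task-2: need (3, 3, 3, 1) fits (3, 3, 4, 3); releases (0, 0, 0, 1), pool now (3, 3, 4, 4)
  task-1: need (0, 2, 3, 1) fits (3, 3, 4, 4); releases (2, 3, 1, 1), pool now (5, 6, 5, 5)
  task-5: need (2, 1, 1, 2) fits (5, 6, 5, 5); releases (0, 3, 1, 0), pool now (5, 9, 6, 5)


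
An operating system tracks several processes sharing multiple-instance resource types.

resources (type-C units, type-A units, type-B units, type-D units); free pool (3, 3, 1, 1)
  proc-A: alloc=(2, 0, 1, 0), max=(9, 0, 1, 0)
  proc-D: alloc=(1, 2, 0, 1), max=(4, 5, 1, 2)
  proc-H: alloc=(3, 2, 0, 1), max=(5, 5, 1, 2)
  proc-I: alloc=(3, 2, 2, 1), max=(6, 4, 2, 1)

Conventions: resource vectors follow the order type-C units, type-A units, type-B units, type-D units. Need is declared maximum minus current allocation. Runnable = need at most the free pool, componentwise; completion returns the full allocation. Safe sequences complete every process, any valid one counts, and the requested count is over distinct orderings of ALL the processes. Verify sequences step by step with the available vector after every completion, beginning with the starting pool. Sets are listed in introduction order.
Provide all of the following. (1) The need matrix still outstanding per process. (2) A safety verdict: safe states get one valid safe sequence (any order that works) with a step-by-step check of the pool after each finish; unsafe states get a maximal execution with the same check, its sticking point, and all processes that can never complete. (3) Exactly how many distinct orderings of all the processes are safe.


(1) Remaining need (order type-C units, type-A units, type-B units, type-D units):
  proc-A: (7, 0, 0, 0)
  proc-D: (3, 3, 1, 1)
  proc-H: (2, 3, 1, 1)
  proc-I: (3, 2, 0, 0)
(2) SAFE, for example via the order proc-H, proc-I, proc-D, proc-A.
Key observation: the order's first zero-slack moment is proc-H ((2, 3, 1, 1) needed, (3, 3, 1, 1) free — a requested resource with nothing to spare).
Step-by-step check:
  pool = (3, 3, 1, 1)
  run proc-H (needs (2, 3, 1, 1), free (3, 3, 1, 1)); after release of (3, 2, 0, 1) the pool is (6, 5, 1, 2)
  run proc-I (needs (3, 2, 0, 0), free (6, 5, 1, 2)); after release of (3, 2, 2, 1) the pool is (9, 7, 3, 3)
  run proc-D (needs (3, 3, 1, 1), free (9, 7, 3, 3)); after release of (1, 2, 0, 1) the pool is (10, 9, 3, 4)
  run proc-A (needs (7, 0, 0, 0), free (10, 9, 3, 4)); after release of (2, 0, 1, 0) the pool is (12, 9, 4, 4)
(3) Exactly 12 of the possible complete orderings are safe sequences.


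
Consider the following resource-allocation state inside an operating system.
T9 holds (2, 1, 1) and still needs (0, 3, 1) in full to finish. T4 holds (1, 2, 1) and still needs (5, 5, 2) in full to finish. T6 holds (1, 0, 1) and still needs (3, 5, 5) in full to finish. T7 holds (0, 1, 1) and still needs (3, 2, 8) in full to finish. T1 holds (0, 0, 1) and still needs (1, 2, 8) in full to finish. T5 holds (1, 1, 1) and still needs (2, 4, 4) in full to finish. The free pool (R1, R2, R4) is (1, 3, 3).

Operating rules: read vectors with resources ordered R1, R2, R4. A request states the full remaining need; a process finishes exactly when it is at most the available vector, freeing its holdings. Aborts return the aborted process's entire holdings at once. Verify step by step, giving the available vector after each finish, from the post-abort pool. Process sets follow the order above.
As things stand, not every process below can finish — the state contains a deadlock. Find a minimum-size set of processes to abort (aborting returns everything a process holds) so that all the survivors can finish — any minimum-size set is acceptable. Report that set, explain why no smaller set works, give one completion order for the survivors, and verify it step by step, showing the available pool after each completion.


Abort T7.
Key observation: aborting T7 returns (0, 1, 1), and T1 — hopeless before — runs at step 5 with the returned capacity in the pool.
Why nothing smaller works: aborting no one leaves the state deadlocked as given.
Survivors finish in the order: T9, T5, T6, T4, T1. Verifying each step (pool after the aborts first):
  pool = (1, 4, 4)
  run T9 (needs (0, 3, 1), free (1, 4, 4)); after release of (2, 1, 1) the pool is (3, 5, 5)
  run T5 (needs (2, 4, 4), free (3, 5, 5)); after release of (1, 1, 1) the pool is (4, 6, 6)
  run T6 (needs (3, 5, 5), free (4, 6, 6)); after release of (1, 0, 1) the pool is (5, 6, 7)
  run T4 (needs (5, 5, 2), free (5, 6, 7)); after release of (1, 2, 1) the pool is (6, 8, 8)
  run T1 (needs (1, 2, 8), free (6, 8, 8)); after release of (0, 0, 1) the pool is (6, 8, 9)


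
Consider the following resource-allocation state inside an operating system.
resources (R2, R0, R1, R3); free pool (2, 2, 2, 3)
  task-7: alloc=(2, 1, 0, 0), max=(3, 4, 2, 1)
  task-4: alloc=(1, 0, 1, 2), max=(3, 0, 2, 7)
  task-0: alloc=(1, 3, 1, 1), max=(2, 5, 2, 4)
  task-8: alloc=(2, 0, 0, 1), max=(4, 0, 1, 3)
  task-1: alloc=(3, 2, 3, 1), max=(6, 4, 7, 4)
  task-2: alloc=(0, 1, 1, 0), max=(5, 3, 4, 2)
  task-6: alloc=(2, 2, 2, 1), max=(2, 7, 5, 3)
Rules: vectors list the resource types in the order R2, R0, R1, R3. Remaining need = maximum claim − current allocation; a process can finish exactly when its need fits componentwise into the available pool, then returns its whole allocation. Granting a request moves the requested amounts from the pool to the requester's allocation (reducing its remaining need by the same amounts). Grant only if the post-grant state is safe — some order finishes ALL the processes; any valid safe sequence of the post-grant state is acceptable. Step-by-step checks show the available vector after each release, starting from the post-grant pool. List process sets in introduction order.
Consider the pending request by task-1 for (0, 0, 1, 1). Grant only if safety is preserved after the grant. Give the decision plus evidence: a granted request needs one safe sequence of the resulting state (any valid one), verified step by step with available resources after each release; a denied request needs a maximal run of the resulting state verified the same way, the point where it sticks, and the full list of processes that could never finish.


DENY: after the grant no complete ordering would exist.
Key observation: after task-8, task-0, task-7 the pool peaks at (7, 6, 2, 4), and each blocked process is short somewhere: task-4 on R3; task-1 on R1; task-2 on R1; task-6 on R1.
Pretend the grant happened; the run task-8, task-0, task-7 goes as far as possible. Step-by-step check:
  pool = (2, 2, 1, 2)
  run task-8 (needs (2, 0, 1, 2), free (2, 2, 1, 2)); after release of (2, 0, 0, 1) the pool is (4, 2, 1, 3)
  run task-0 (needs (1, 2, 1, 3), free (4, 2, 1, 3)); after release of (1, 3, 1, 1) the pool is (5, 5, 2, 4)
  run task-7 (needs (1, 3, 2, 1), free (5, 5, 2, 4)); after release of (2, 1, 0, 0) the pool is (7, 6, 2, 4)
  task-4 cannot run: need (2, 0, 1, 5) vs free (7, 6, 2, 4) (insufficient R3)
  task-1 cannot run: need (3, 2, 3, 2) vs free (7, 6, 2, 4) (insufficient R1)
  task-2 cannot run: need (5, 2, 3, 2) vs free (7, 6, 2, 4) (insufficient R1)
  task-6 cannot run: need (0, 5, 3, 2) vs free (7, 6, 2, 4) (insufficient R1)
Processes that could never finish after the grant: task-4, task-1, task-2 and task-6.
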